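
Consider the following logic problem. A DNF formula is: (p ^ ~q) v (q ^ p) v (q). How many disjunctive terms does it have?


A DNF formula is a disjunction of terms (conjunctions).
Terms are separated by v.
Counting the disjuncts: 3 terms.

3


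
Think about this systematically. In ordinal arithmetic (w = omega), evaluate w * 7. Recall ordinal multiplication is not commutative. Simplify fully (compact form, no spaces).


Compute w * 7.
Ordinal * is associative and left-distributive over +, but NOT commutative; for finite n>1, n*w = w but w*n stays w*n.
w * 7 means 7 copies of w concatenated: w*7.
Result = w*7

w*7


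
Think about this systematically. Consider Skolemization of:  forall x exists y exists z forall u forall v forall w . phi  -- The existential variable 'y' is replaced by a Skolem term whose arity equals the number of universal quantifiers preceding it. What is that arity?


Quantifier prefix: forall x exists y exists z forall u forall v forall w
'y' is existentially quantified at position 2.
Universal variables preceding it: x
Skolem function arity = 1

1


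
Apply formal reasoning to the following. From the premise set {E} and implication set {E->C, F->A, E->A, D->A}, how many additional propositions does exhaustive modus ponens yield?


Initial facts: {E}
Apply modus ponens to closure:
  E and E->C  =>  C
  E and E->A  =>  A
Final known: {A, C, E}
New propositions: {A, C}
Count = 2

2


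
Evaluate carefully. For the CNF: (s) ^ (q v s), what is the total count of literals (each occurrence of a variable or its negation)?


Counting literals in each clause:
Clause 1: 1 literal(s)
Clause 2: 2 literal(s)
Total = 3

3


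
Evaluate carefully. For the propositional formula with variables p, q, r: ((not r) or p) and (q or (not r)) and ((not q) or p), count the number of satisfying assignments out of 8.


Evaluate all 8 assignments for p, q, r:
p=0, q=0, r=0: 1
p=0, q=0, r=1: 0
p=0, q=1, r=0: 0
p=0, q=1, r=1: 0
p=1, q=0, r=0: 1
p=1, q=0, r=1: 0
p=1, q=1, r=0: 1
p=1, q=1, r=1: 1
Satisfying count = 4

4


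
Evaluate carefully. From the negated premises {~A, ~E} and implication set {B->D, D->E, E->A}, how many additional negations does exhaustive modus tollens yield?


Initial negated facts: {~A, ~E}
Apply modus tollens to closure:
  ~E and D->E  =>  ~D
  ~D and B->D  =>  ~B
Final negated: {~A, ~B, ~D, ~E}
New negations: {~B, ~D}
Count = 2

2


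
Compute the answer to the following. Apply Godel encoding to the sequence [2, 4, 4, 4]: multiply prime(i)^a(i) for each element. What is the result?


Encode each element as an exponent of the corresponding prime:
  2^2 = 4
  3^4 = 81
  5^4 = 625
  7^4 = 2401
Product = 4 * 81 * 625 * 2401 = 486202500

486202500


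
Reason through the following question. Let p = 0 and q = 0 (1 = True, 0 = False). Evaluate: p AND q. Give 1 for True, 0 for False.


p = 0, q = 0
Operation: p AND q
Evaluate: 0 AND 0 = 0

0


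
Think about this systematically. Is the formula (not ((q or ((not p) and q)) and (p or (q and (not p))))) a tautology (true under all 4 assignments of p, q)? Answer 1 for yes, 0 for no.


Check all 4 assignments:
p=0, q=0: 1
p=0, q=1: 0
p=1, q=0: 1
p=1, q=1: 0
Satisfying count = 2/4.
Tautology iff count = 4: no.

0


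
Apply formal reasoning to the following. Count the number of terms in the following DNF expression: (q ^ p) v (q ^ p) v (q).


A DNF formula is a disjunction of terms (conjunctions).
Terms are separated by v.
Counting the disjuncts: 3 terms.

3


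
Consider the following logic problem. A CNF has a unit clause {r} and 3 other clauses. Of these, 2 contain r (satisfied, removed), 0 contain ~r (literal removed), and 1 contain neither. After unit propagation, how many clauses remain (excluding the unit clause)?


Satisfied (removed): 2
Shortened (remain): 0
Unchanged (remain): 1
Remaining = 0 + 1 = 1

1


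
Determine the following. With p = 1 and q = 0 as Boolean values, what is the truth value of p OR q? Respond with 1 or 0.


p = 1, q = 0
Operation: p OR q
Evaluate: 1 OR 0 = 1

1


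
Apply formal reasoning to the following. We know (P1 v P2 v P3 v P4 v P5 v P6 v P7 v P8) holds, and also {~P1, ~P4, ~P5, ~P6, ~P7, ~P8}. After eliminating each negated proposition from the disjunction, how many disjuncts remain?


Original disjuncts (8): P1, P2, P3, P4, P5, P6, P7, P8
Negated (eliminate): ~P1, ~P4, ~P5, ~P6, ~P7, ~P8
Remaining disjuncts: P2, P3
Count = 8 - 6 = 2

2


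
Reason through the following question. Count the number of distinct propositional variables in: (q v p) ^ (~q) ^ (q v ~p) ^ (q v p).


Identify each variable that appears in the formula.
Variables found: p, q
Count = 2

2


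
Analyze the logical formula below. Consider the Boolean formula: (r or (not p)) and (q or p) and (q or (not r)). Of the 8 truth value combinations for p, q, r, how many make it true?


Evaluate all 8 assignments for p, q, r:
p=0, q=0, r=0: 0
p=0, q=0, r=1: 0
p=0, q=1, r=0: 1
p=0, q=1, r=1: 1
p=1, q=0, r=0: 0
p=1, q=0, r=1: 0
p=1, q=1, r=0: 0
p=1, q=1, r=1: 1
Satisfying count = 3

3


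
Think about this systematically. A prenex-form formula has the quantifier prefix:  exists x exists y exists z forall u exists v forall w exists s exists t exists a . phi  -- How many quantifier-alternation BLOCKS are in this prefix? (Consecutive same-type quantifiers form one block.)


Quantifier-type sequence: E E E A E A E E E  (A=forall, E=exists)
Group into maximal same-type runs:
  Ex3 | Ax1 | Ex1 | Ax1 | Ex3
Number of blocks = 5

5


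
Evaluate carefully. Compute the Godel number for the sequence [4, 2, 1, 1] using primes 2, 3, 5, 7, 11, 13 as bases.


Encode each element as an exponent of the corresponding prime:
  2^4 = 16
  3^2 = 9
  5^1 = 5
  7^1 = 7
Product = 16 * 9 * 5 * 7 = 5040

5040


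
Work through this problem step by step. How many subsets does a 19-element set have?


The power set of a set with n elements has 2^n elements.
|P(S)| = 2^19 = 524288

524288


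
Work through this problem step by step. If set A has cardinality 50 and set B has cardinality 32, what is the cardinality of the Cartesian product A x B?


The Cartesian product A x B contains all ordered pairs (a, b).
|A x B| = |A| * |B| = 50 * 32 = 1600

1600


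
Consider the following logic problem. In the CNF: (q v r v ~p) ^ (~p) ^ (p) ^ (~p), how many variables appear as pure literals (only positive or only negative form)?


Check each variable for pure literal status:
p: mixed (not pure)
q: pure positive
r: pure positive
Pure literal count = 2

2


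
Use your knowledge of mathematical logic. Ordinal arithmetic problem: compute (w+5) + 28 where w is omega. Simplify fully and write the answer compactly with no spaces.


Compute (w+5) + 28.
Ordinal + is associative but NOT commutative; for finite n>0, n + w = w but w + n stays w+n.
By associativity: (w+5) + 28 = w + (5+28) = w+33.
Result = w+33

w+33


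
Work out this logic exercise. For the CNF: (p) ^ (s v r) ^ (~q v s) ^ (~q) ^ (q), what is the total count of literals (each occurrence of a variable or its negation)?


Counting literals in each clause:
Clause 1: 1 literal(s)
Clause 2: 2 literal(s)
Clause 3: 2 literal(s)
Clause 4: 1 literal(s)
Clause 5: 1 literal(s)
Total = 7

7


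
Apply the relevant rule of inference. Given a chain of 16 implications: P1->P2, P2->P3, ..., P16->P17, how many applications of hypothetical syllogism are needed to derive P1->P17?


With 16 implications in a chain connecting 17 propositions:
P1->P2, P2->P3, ..., P16->P17
Steps needed = (number of implications) - 1 = 16 - 1 = 15

15


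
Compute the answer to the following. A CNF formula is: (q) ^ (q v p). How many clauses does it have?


A CNF formula is a conjunction of clauses.
Clauses are separated by ^.
Counting the conjuncts: 2 clauses.

2


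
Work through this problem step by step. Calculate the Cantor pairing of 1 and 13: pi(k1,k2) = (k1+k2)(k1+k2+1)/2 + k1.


k1 + k2 = 14
(k1+k2)(k1+k2+1)/2 = 14 * 15 / 2 = 105
pi = 105 + 1 = 106

106


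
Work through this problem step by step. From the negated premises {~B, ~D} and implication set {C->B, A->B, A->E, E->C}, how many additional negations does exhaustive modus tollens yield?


Initial negated facts: {~B, ~D}
Apply modus tollens to closure:
  ~B and C->B  =>  ~C
  ~B and A->B  =>  ~A
  ~C and E->C  =>  ~E
Final negated: {~A, ~B, ~C, ~D, ~E}
New negations: {~A, ~C, ~E}
Count = 3

3


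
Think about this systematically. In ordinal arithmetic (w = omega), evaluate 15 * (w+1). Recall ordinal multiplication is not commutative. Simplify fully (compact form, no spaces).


Compute 15 * (w+1).
Ordinal * is associative and left-distributive over +, but NOT commutative; for finite n>1, n*w = w but w*n stays w*n.
By left-distributivity: 15 * (w+1) = 15*w + 15*1 = w + 15 = w+15.
Result = w+15

w+15


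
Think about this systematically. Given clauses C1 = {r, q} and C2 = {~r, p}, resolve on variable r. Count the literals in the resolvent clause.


Remove r from C1 and ~r from C2.
C1 remainder: {q}
C2 remainder: {p}
Union (resolvent): {p, q}
Resolvent has 2 literal(s).

2


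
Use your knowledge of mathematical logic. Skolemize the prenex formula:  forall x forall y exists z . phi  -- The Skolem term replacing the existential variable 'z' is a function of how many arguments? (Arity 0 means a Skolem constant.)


Quantifier prefix: forall x forall y exists z
'z' is existentially quantified at position 3.
Universal variables preceding it: x, y
Skolem function arity = 2

2


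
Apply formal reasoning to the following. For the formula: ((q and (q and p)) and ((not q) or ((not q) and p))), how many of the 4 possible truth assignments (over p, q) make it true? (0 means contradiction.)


Check all 4 assignments:
p=0, q=0: 0
p=0, q=1: 0
p=1, q=0: 0
p=1, q=1: 0
Count of True = 0

0


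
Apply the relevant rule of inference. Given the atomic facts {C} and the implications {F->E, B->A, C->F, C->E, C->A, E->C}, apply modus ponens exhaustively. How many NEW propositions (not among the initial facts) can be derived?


Initial facts: {C}
Apply modus ponens to closure:
  C and C->F  =>  F
  C and C->E  =>  E
  C and C->A  =>  A
Final known: {A, C, E, F}
New propositions: {A, E, F}
Count = 3

3


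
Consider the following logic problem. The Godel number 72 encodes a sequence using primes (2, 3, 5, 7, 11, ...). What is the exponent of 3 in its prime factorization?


Factorize 72 by dividing by 3 repeatedly.
Division steps: 3 divides 72 exactly 2 time(s).
Exponent of 3 = 2

2


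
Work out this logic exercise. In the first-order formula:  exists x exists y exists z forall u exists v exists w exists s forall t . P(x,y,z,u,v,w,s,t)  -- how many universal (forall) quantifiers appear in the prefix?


Quantifier prefix: exists x exists y exists z forall u exists v exists w exists s forall t
Mark each quantifier type:
  E E E U E E E U
Universal count = 2, Existential count = 6
Asked for universal (forall) quantifiers: 2

2


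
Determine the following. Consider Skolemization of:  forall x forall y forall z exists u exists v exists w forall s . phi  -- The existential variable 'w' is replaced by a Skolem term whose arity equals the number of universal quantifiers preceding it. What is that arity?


Quantifier prefix: forall x forall y forall z exists u exists v exists w forall s
'w' is existentially quantified at position 6.
Universal variables preceding it: x, y, z
Skolem function arity = 3

3


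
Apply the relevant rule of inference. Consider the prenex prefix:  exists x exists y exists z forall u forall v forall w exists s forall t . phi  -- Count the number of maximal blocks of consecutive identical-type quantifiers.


Quantifier-type sequence: E E E A A A E A  (A=forall, E=exists)
Group into maximal same-type runs:
  Ex3 | Ax3 | Ex1 | Ax1
Number of blocks = 4

4


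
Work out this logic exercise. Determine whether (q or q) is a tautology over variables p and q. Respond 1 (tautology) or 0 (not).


Check all 4 assignments:
p=0, q=0: 0
p=0, q=1: 1
p=1, q=0: 0
p=1, q=1: 1
Satisfying count = 2/4.
Tautology iff count = 4: no.

0


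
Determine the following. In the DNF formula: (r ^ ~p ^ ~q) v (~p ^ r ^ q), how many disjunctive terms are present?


A DNF formula is a disjunction of terms (conjunctions).
Terms are separated by v.
Counting the disjuncts: 2 terms.

2


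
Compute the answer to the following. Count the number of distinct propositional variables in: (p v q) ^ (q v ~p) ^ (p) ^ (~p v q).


Identify each variable that appears in the formula.
Variables found: p, q
Count = 2

2


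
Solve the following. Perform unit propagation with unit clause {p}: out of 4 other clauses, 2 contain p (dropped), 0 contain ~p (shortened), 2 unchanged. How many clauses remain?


Satisfied (removed): 2
Shortened (remain): 0
Unchanged (remain): 2
Remaining = 0 + 2 = 2

2


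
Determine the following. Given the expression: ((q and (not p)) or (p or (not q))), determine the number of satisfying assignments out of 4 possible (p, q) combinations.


Check all 4 assignments:
p=0, q=0: 1
p=0, q=1: 1
p=1, q=0: 1
p=1, q=1: 1
Count of True = 4

4


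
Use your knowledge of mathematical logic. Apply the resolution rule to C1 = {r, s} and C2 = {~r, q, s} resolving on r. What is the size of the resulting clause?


Remove r from C1 and ~r from C2.
C1 remainder: {s}
C2 remainder: {q, s}
Union (resolvent): {q, s}
Resolvent has 2 literal(s).

2


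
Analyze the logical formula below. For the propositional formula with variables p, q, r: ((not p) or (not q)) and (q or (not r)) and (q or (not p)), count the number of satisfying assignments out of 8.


Evaluate all 8 assignments for p, q, r:
p=0, q=0, r=0: 1
p=0, q=0, r=1: 0
p=0, q=1, r=0: 1
p=0, q=1, r=1: 1
p=1, q=0, r=0: 0
p=1, q=0, r=1: 0
p=1, q=1, r=0: 0
p=1, q=1, r=1: 0
Satisfying count = 3

3


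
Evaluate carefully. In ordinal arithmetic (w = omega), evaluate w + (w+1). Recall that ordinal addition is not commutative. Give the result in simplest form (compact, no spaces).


Compute w + (w+1).
Ordinal + is associative but NOT commutative; for finite n>0, n + w = w but w + n stays w+n.
w + (w+1) = (w+w) + 1 = w*2+1.
Result = w*2+1

w*2+1


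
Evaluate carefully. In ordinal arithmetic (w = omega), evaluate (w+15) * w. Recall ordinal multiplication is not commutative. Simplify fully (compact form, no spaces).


Compute (w+15) * w.
Ordinal * is associative and left-distributive over +, but NOT commutative; for finite n>1, n*w = w but w*n stays w*n.
(w+15) * w = sup{(w+15)*k : k<w} = sup{w*k+15} = w^2 (the +15 tail is absorbed in the limit).
Result = w^2

w^2


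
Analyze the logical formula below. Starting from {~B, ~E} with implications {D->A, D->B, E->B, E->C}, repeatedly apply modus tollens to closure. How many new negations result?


Initial negated facts: {~B, ~E}
Apply modus tollens to closure:
  ~B and D->B  =>  ~D
Final negated: {~B, ~D, ~E}
New negations: {~D}
Count = 1

1


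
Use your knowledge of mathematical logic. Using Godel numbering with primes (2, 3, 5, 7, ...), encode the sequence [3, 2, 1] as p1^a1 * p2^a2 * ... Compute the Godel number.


Encode each element as an exponent of the corresponding prime:
  2^3 = 8
  3^2 = 9
  5^1 = 5
Product = 8 * 9 * 5 = 360

360


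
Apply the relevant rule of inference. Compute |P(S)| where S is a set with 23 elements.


The power set of a set with n elements has 2^n elements.
|P(S)| = 2^23 = 8388608

8388608


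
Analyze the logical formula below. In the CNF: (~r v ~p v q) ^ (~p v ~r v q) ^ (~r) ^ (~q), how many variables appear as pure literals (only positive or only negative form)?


Check each variable for pure literal status:
p: pure negative
q: mixed (not pure)
r: pure negative
Pure literal count = 2

2


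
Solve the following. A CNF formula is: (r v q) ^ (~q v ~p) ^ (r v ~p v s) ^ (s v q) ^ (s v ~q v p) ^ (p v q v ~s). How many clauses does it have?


A CNF formula is a conjunction of clauses.
Clauses are separated by ^.
Counting the conjuncts: 6 clauses.

6


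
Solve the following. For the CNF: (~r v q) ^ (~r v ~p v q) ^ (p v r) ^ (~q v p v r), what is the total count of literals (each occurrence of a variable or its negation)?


Counting literals in each clause:
Clause 1: 2 literal(s)
Clause 2: 3 literal(s)
Clause 3: 2 literal(s)
Clause 4: 3 literal(s)
Total = 10

10


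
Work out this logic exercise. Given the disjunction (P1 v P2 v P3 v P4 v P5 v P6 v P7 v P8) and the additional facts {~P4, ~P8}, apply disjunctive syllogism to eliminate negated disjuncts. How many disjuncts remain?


Original disjuncts (8): P1, P2, P3, P4, P5, P6, P7, P8
Negated (eliminate): ~P4, ~P8
Remaining disjuncts: P1, P2, P3, P5, P6, P7
Count = 8 - 2 = 6

6


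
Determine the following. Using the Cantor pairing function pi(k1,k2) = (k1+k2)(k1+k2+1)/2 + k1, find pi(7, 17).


k1 + k2 = 24
(k1+k2)(k1+k2+1)/2 = 24 * 25 / 2 = 300
pi = 300 + 7 = 307

307


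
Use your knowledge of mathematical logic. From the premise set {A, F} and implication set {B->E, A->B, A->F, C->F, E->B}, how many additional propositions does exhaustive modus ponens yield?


Initial facts: {A, F}
Apply modus ponens to closure:
  A and A->B  =>  B
  B and B->E  =>  E
Final known: {A, B, E, F}
New propositions: {B, E}
Count = 2

2


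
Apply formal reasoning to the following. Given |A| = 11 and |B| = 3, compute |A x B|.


The Cartesian product A x B contains all ordered pairs (a, b).
|A x B| = |A| * |B| = 11 * 3 = 33

33


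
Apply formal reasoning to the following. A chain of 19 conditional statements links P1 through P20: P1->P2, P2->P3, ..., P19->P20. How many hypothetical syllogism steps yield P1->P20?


With 19 implications in a chain connecting 20 propositions:
P1->P2, P2->P3, ..., P19->P20
Steps needed = (number of implications) - 1 = 19 - 1 = 18

18


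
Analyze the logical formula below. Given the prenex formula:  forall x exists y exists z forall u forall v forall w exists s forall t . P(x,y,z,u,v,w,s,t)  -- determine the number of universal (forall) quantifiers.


Quantifier prefix: forall x exists y exists z forall u forall v forall w exists s forall t
Mark each quantifier type:
  U E E U U U E U
Universal count = 5, Existential count = 3
Asked for universal (forall) quantifiers: 5

5


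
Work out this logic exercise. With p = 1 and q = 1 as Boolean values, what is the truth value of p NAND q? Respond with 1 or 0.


p = 1, q = 1
Operation: p NAND q
Evaluate: 1 NAND 1 = 0

0


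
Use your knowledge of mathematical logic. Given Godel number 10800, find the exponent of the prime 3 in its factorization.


Factorize 10800 by dividing by 3 repeatedly.
Division steps: 3 divides 10800 exactly 3 time(s).
Exponent of 3 = 3

3


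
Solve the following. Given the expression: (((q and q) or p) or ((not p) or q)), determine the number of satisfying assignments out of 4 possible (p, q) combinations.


Check all 4 assignments:
p=0, q=0: 1
p=0, q=1: 1
p=1, q=0: 1
p=1, q=1: 1
Count of True = 4

4


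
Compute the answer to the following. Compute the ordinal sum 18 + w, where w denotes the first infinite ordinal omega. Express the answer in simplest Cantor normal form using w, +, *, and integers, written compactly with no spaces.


Compute 18 + w.
Ordinal + is associative but NOT commutative; for finite n>0, n + w = w but w + n stays w+n.
Any finite left addend is absorbed by w on the right: 18 + w = w.
Result = w

w


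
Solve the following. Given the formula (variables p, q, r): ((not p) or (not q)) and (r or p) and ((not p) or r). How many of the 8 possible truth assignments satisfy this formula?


Evaluate all 8 assignments for p, q, r:
p=0, q=0, r=0: 0
p=0, q=0, r=1: 1
p=0, q=1, r=0: 0
p=0, q=1, r=1: 1
p=1, q=0, r=0: 0
p=1, q=0, r=1: 1
p=1, q=1, r=0: 0
p=1, q=1, r=1: 0
Satisfying count = 3

3


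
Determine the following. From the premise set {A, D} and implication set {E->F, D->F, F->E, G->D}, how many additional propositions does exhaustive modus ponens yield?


Initial facts: {A, D}
Apply modus ponens to closure:
  D and D->F  =>  F
  F and F->E  =>  E
Final known: {A, D, E, F}
New propositions: {E, F}
Count = 2

2


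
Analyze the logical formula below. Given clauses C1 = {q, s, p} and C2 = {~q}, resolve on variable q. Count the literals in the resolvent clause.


Remove q from C1 and ~q from C2.
C1 remainder: {s, p}
C2 remainder: {}
Union (resolvent): {p, s}
Resolvent has 2 literal(s).

2


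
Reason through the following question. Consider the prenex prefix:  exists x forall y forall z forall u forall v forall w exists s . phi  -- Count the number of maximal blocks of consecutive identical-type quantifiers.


Quantifier-type sequence: E A A A A A E  (A=forall, E=exists)
Group into maximal same-type runs:
  Ex1 | Ax5 | Ex1
Number of blocks = 3

3


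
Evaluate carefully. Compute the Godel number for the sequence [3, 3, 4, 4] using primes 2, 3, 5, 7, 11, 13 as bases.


Encode each element as an exponent of the corresponding prime:
  2^3 = 8
  3^3 = 27
  5^4 = 625
  7^4 = 2401
Product = 8 * 27 * 625 * 2401 = 324135000

324135000


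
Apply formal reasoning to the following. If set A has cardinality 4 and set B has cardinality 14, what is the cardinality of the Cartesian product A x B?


The Cartesian product A x B contains all ordered pairs (a, b).
|A x B| = |A| * |B| = 4 * 14 = 56

56


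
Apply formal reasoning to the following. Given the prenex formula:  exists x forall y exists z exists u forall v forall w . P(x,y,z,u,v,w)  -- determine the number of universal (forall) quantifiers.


Quantifier prefix: exists x forall y exists z exists u forall v forall w
Mark each quantifier type:
  E U E E U U
Universal count = 3, Existential count = 3
Asked for universal (forall) quantifiers: 3

3


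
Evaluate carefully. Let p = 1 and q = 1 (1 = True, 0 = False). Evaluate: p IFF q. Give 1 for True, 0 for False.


p = 1, q = 1
Operation: p IFF q
Evaluate: 1 IFF 1 = 1

1


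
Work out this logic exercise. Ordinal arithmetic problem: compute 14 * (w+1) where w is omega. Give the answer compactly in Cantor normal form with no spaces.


Compute 14 * (w+1).
Ordinal * is associative and left-distributive over +, but NOT commutative; for finite n>1, n*w = w but w*n stays w*n.
By left-distributivity: 14 * (w+1) = 14*w + 14*1 = w + 14 = w+14.
Result = w+14

w+14


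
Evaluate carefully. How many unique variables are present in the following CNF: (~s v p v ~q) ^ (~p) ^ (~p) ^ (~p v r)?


Identify each variable that appears in the formula.
Variables found: p, q, r, s
Count = 4

4


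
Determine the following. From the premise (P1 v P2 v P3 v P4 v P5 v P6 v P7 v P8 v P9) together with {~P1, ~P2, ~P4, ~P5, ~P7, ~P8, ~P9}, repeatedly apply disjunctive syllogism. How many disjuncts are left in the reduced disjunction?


Original disjuncts (9): P1, P2, P3, P4, P5, P6, P7, P8, P9
Negated (eliminate): ~P1, ~P2, ~P4, ~P5, ~P7, ~P8, ~P9
Remaining disjuncts: P3, P6
Count = 9 - 7 = 2

2


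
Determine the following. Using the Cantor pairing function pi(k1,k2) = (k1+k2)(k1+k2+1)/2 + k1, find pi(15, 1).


k1 + k2 = 16
(k1+k2)(k1+k2+1)/2 = 16 * 17 / 2 = 136
pi = 136 + 15 = 151

151


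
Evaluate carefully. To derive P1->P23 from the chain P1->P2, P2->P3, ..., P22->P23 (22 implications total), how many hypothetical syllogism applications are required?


With 22 implications in a chain connecting 23 propositions:
P1->P2, P2->P3, ..., P22->P23
Steps needed = (number of implications) - 1 = 22 - 1 = 21

21


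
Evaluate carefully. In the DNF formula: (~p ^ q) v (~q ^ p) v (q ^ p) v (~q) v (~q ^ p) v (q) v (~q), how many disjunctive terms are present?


A DNF formula is a disjunction of terms (conjunctions).
Terms are separated by v.
Counting the disjuncts: 7 terms.

7


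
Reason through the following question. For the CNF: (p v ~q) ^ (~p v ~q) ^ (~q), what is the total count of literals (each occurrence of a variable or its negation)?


Counting literals in each clause:
Clause 1: 2 literal(s)
Clause 2: 2 literal(s)
Clause 3: 1 literal(s)
Total = 5

5


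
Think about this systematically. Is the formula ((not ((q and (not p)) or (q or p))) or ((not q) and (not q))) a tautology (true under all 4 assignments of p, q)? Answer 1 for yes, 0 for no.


Check all 4 assignments:
p=0, q=0: 1
p=0, q=1: 0
p=1, q=0: 1
p=1, q=1: 0
Satisfying count = 2/4.
Tautology iff count = 4: no.

0


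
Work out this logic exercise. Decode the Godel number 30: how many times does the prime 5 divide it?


Factorize 30 by dividing by 5 repeatedly.
Division steps: 5 divides 30 exactly 1 time(s).
Exponent of 5 = 1

1


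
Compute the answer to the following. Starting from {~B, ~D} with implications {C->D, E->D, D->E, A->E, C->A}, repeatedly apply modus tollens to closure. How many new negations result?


Initial negated facts: {~B, ~D}
Apply modus tollens to closure:
  ~D and C->D  =>  ~C
  ~D and E->D  =>  ~E
  ~E and A->E  =>  ~A
Final negated: {~A, ~B, ~C, ~D, ~E}
New negations: {~A, ~C, ~E}
Count = 3

3


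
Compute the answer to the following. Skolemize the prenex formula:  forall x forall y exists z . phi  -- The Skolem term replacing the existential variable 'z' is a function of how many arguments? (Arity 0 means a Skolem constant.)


Quantifier prefix: forall x forall y exists z
'z' is existentially quantified at position 3.
Universal variables preceding it: x, y
Skolem function arity = 2

2


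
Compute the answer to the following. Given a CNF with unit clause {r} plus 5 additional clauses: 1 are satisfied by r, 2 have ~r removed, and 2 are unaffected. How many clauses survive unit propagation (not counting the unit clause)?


Satisfied (removed): 1
Shortened (remain): 2
Unchanged (remain): 2
Remaining = 2 + 2 = 4

4


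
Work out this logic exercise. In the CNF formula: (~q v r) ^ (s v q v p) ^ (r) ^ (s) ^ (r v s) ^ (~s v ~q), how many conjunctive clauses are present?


A CNF formula is a conjunction of clauses.
Clauses are separated by ^.
Counting the conjuncts: 6 clauses.

6


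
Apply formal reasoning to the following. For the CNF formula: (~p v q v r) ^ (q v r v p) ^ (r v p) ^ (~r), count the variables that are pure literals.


Check each variable for pure literal status:
p: mixed (not pure)
q: pure positive
r: mixed (not pure)
Pure literal count = 1

1


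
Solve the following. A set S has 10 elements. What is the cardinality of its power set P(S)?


The power set of a set with n elements has 2^n elements.
|P(S)| = 2^10 = 1024

1024


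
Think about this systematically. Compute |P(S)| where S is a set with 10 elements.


The power set of a set with n elements has 2^n elements.
|P(S)| = 2^10 = 1024

1024


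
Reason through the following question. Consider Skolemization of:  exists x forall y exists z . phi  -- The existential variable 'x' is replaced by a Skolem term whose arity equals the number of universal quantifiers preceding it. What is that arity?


Quantifier prefix: exists x forall y exists z
'x' is existentially quantified at position 1.
No universal quantifiers precede it.
Skolem function arity = 0 (a Skolem constant)

0


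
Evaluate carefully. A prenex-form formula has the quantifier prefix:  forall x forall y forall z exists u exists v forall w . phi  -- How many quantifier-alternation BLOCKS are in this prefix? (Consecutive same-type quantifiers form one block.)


Quantifier-type sequence: A A A E E A  (A=forall, E=exists)
Group into maximal same-type runs:
  Ax3 | Ex2 | Ax1
Number of blocks = 3

3


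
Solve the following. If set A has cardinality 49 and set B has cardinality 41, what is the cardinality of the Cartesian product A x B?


The Cartesian product A x B contains all ordered pairs (a, b).
|A x B| = |A| * |B| = 49 * 41 = 2009

2009


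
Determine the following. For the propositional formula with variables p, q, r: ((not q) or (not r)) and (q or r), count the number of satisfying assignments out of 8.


Evaluate all 8 assignments for p, q, r:
p=0, q=0, r=0: 0
p=0, q=0, r=1: 1
p=0, q=1, r=0: 1
p=0, q=1, r=1: 0
p=1, q=0, r=0: 0
p=1, q=0, r=1: 1
p=1, q=1, r=0: 1
p=1, q=1, r=1: 0
Satisfying count = 4

4


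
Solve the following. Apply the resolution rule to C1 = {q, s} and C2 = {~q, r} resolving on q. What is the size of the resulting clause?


Remove q from C1 and ~q from C2.
C1 remainder: {s}
C2 remainder: {r}
Union (resolvent): {r, s}
Resolvent has 2 literal(s).

2


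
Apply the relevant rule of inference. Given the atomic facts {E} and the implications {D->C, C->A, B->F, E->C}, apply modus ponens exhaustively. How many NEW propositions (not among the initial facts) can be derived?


Initial facts: {E}
Apply modus ponens to closure:
  E and E->C  =>  C
  C and C->A  =>  A
Final known: {A, C, E}
New propositions: {A, C}
Count = 2

2


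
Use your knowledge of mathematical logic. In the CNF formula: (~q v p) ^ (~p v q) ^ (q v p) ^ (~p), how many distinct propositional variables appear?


Identify each variable that appears in the formula.
Variables found: p, q
Count = 2

2


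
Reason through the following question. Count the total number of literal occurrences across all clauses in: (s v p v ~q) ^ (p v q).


Counting literals in each clause:
Clause 1: 3 literal(s)
Clause 2: 2 literal(s)
Total = 5

5


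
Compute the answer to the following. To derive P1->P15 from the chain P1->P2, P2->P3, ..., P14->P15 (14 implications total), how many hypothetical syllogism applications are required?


With 14 implications in a chain connecting 15 propositions:
P1->P2, P2->P3, ..., P14->P15
Steps needed = (number of implications) - 1 = 14 - 1 = 13

13


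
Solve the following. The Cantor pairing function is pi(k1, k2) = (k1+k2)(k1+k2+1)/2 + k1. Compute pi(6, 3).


k1 + k2 = 9
(k1+k2)(k1+k2+1)/2 = 9 * 10 / 2 = 45
pi = 45 + 6 = 51

51


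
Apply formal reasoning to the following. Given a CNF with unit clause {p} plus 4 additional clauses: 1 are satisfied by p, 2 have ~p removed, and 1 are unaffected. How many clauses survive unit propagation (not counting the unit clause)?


Satisfied (removed): 1
Shortened (remain): 2
Unchanged (remain): 1
Remaining = 2 + 1 = 3

3


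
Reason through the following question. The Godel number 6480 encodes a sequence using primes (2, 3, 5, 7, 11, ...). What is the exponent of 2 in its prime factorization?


Factorize 6480 by dividing by 2 repeatedly.
Division steps: 2 divides 6480 exactly 4 time(s).
Exponent of 2 = 4

4


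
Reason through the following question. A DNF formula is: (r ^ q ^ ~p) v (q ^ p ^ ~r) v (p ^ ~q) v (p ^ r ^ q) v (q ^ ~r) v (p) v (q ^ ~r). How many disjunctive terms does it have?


A DNF formula is a disjunction of terms (conjunctions).
Terms are separated by v.
Counting the disjuncts: 7 terms.

7


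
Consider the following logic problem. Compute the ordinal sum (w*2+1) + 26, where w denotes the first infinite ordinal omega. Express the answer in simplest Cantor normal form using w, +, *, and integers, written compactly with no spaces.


Compute (w*2+1) + 26.
Ordinal + is associative but NOT commutative; for finite n>0, n + w = w but w + n stays w+n.
By associativity: (w*2+1) + 26 = w*2 + (1+26) = w*2+27.
Result = w*2+27

w*2+27


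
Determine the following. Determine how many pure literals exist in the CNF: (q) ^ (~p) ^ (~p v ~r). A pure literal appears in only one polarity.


Check each variable for pure literal status:
p: pure negative
q: pure positive
r: pure negative
Pure literal count = 3

3


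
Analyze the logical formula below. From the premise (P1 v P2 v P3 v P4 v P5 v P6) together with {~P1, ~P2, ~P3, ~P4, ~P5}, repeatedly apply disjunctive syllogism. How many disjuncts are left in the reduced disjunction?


Original disjuncts (6): P1, P2, P3, P4, P5, P6
Negated (eliminate): ~P1, ~P2, ~P3, ~P4, ~P5
Remaining disjuncts: P6
Count = 6 - 5 = 1

1


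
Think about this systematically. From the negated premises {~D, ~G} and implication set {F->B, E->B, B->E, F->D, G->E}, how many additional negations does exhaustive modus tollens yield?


Initial negated facts: {~D, ~G}
Apply modus tollens to closure:
  ~D and F->D  =>  ~F
Final negated: {~D, ~F, ~G}
New negations: {~F}
Count = 1

1


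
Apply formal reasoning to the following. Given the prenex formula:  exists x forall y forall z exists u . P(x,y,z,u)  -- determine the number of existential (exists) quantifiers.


Quantifier prefix: exists x forall y forall z exists u
Mark each quantifier type:
  E U U E
Universal count = 2, Existential count = 2
Asked for existential (exists) quantifiers: 2

2


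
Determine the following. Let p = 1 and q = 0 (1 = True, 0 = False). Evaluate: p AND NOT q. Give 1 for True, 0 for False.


p = 1, q = 0
Operation: p AND NOT q
Evaluate: 1 AND NOT 0 = 1

1


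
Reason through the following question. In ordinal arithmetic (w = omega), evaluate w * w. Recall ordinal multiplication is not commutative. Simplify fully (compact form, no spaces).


Compute w * w.
Ordinal * is associative and left-distributive over +, but NOT commutative; for finite n>1, n*w = w but w*n stays w*n.
w * w = w^2 by definition.
Result = w^2

w^2


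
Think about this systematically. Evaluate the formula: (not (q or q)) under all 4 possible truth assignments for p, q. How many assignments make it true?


Check all 4 assignments:
p=0, q=0: 1
p=0, q=1: 0
p=1, q=0: 1
p=1, q=1: 0
Count of True = 2

2


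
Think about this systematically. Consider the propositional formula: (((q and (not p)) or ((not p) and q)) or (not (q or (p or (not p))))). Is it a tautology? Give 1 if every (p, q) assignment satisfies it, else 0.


Check all 4 assignments:
p=0, q=0: 0
p=0, q=1: 1
p=1, q=0: 0
p=1, q=1: 0
Satisfying count = 1/4.
Tautology iff count = 4: no.

0


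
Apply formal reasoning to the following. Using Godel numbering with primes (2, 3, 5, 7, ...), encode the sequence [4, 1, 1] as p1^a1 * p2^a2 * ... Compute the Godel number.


Encode each element as an exponent of the corresponding prime:
  2^4 = 16
  3^1 = 3
  5^1 = 5
Product = 16 * 3 * 5 = 240

240


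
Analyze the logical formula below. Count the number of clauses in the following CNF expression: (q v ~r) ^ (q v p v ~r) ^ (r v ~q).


A CNF formula is a conjunction of clauses.
Clauses are separated by ^.
Counting the conjuncts: 3 clauses.

3


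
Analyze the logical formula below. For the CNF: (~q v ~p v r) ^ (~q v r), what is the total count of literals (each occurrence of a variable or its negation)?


Counting literals in each clause:
Clause 1: 3 literal(s)
Clause 2: 2 literal(s)
Total = 5

5


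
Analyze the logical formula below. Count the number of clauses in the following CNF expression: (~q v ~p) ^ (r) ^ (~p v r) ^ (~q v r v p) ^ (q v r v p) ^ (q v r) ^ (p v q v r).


A CNF formula is a conjunction of clauses.
Clauses are separated by ^.
Counting the conjuncts: 7 clauses.

7


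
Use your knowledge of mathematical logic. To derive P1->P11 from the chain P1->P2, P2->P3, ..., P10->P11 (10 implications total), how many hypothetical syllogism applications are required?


With 10 implications in a chain connecting 11 propositions:
P1->P2, P2->P3, ..., P10->P11
Steps needed = (number of implications) - 1 = 10 - 1 = 9

9


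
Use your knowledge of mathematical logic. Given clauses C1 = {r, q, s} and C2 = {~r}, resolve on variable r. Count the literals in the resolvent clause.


Remove r from C1 and ~r from C2.
C1 remainder: {q, s}
C2 remainder: {}
Union (resolvent): {q, s}
Resolvent has 2 literal(s).

2


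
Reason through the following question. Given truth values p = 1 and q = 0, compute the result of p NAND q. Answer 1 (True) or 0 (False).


p = 1, q = 0
Operation: p NAND q
Evaluate: 1 NAND 0 = 1

1


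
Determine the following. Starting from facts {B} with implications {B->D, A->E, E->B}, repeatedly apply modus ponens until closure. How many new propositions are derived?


Initial facts: {B}
Apply modus ponens to closure:
  B and B->D  =>  D
Final known: {B, D}
New propositions: {D}
Count = 1

1


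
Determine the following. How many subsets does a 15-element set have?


The power set of a set with n elements has 2^n elements.
|P(S)| = 2^15 = 32768

32768


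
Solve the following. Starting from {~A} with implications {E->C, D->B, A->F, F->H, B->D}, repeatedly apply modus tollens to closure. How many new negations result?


Initial negated facts: {~A}
Apply modus tollens to closure:
  (no implication fires)
Final negated: {~A}
New negations: {(none)}
Count = 0

0


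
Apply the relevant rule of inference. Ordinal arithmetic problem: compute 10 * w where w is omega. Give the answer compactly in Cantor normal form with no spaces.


Compute 10 * w.
Ordinal * is associative and left-distributive over +, but NOT commutative; for finite n>1, n*w = w but w*n stays w*n.
For finite n>0, n * w = sup{n*k : k<w} = w. So 10 * w = w.
Result = w

w


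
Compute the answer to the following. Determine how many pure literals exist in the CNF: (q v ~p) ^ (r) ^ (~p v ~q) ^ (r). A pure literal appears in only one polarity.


Check each variable for pure literal status:
p: pure negative
q: mixed (not pure)
r: pure positive
Pure literal count = 2

2


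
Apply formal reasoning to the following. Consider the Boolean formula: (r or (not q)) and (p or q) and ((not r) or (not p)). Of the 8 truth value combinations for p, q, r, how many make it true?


Evaluate all 8 assignments for p, q, r:
p=0, q=0, r=0: 0
p=0, q=0, r=1: 0
p=0, q=1, r=0: 0
p=0, q=1, r=1: 1
p=1, q=0, r=0: 1
p=1, q=0, r=1: 0
p=1, q=1, r=0: 0
p=1, q=1, r=1: 0
Satisfying count = 2

2


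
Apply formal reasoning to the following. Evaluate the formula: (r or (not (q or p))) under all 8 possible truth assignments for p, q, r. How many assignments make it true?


Check all 8 assignments:
p=0, q=0, r=0: 1
p=0, q=0, r=1: 1
p=0, q=1, r=0: 0
p=0, q=1, r=1: 1
p=1, q=0, r=0: 0
p=1, q=0, r=1: 1
p=1, q=1, r=0: 0
p=1, q=1, r=1: 1
Count of True = 5

5


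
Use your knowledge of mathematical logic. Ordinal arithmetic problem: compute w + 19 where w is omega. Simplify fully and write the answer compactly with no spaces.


Compute w + 19.
Ordinal + is associative but NOT commutative; for finite n>0, n + w = w but w + n stays w+n.
w + 19 is already in normal form (a successor ordinal beyond w).
Result = w+19

w+19


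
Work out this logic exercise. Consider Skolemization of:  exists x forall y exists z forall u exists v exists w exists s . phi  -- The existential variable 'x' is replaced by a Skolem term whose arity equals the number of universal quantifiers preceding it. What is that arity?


Quantifier prefix: exists x forall y exists z forall u exists v exists w exists s
'x' is existentially quantified at position 1.
No universal quantifiers precede it.
Skolem function arity = 0 (a Skolem constant)

0


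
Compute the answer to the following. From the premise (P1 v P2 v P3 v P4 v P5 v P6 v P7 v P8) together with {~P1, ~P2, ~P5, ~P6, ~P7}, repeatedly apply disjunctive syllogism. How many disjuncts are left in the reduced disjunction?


Original disjuncts (8): P1, P2, P3, P4, P5, P6, P7, P8
Negated (eliminate): ~P1, ~P2, ~P5, ~P6, ~P7
Remaining disjuncts: P3, P4, P8
Count = 8 - 5 = 3

3


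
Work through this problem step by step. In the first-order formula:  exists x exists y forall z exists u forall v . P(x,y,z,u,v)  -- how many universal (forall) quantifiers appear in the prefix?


Quantifier prefix: exists x exists y forall z exists u forall v
Mark each quantifier type:
  E E U E U
Universal count = 2, Existential count = 3
Asked for universal (forall) quantifiers: 2

2


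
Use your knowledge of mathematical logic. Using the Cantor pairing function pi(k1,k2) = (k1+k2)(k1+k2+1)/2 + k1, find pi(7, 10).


k1 + k2 = 17
(k1+k2)(k1+k2+1)/2 = 17 * 18 / 2 = 153
pi = 153 + 7 = 160

160
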